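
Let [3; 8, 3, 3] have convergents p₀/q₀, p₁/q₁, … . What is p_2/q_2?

Using pₖ = aₖpₖ₋₁ + pₖ₋₂, qₖ = aₖqₖ₋₁ + qₖ₋₂ (with p₋₁=1, p₋₂=0, q₋₁=0, q₋₂=1):
  k=0: a=3, p=3, q=1
  k=1: a=8, p=25, q=8
  k=2: a=3, p=78, q=25

78/25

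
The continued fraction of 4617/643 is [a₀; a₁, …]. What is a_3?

1

4617 = 7·643 + 116   →  a_0 = 7
643 = 5·116 + 63   →  a_1 = 5
116 = 1·63 + 53   →  a_2 = 1
63 = 1·53 + 10   →  a_3 = 1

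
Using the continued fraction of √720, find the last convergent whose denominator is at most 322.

8506/317

√720 = [26; 1, 4, 1, 52, …] (period length 4).
Convergents:
  p_0/q_0 = 26/1
  p_1/q_1 = 27/1
  p_2/q_2 = 134/5
  p_3/q_3 = 161/6
  p_4/q_4 = 8506/317
  p_5/q_5 = 8667/323
q_4 = 317 ≤ 322 < 323 = q_5, so the answer is 8506/317.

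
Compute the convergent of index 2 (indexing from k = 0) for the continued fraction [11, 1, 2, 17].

35/3

Using pₖ = aₖpₖ₋₁ + pₖ₋₂, qₖ = aₖqₖ₋₁ + qₖ₋₂ (with p₋₁=1, p₋₂=0, q₋₁=0, q₋₂=1):
  k=0: a=11, p=11, q=1
  k=1: a=1, p=12, q=1
  k=2: a=2, p=35, q=3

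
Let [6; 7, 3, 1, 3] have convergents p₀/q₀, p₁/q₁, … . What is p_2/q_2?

Using pₖ = aₖpₖ₋₁ + pₖ₋₂, qₖ = aₖqₖ₋₁ + qₖ₋₂ (with p₋₁=1, p₋₂=0, q₋₁=0, q₋₂=1):
  k=0: a=6, p=6, q=1
  k=1: a=7, p=43, q=7
  k=2: a=3, p=135, q=22

135/22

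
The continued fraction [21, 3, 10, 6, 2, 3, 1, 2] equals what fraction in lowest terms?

108021/5066

Fold from the inside: start with 2/1.
  1 + 1/2 = 3/2
  3 + 2/3 = 11/3
  2 + 3/11 = 25/11
  6 + 11/25 = 161/25
  10 + 25/161 = 1635/161
  3 + 161/1635 = 5066/1635
  21 + 1635/5066 = 108021/5066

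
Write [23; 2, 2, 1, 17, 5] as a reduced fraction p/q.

Using pₖ = aₖpₖ₋₁ + pₖ₋₂ and qₖ = aₖqₖ₋₁ + qₖ₋₂:
  k=0: a=23, p=23, q=1
  k=1: a=2, p=47, q=2
  k=2: a=2, p=117, q=5
  k=3: a=1, p=164, q=7
  k=4: a=17, p=2905, q=124
  k=5: a=5, p=14689, q=627

14689/627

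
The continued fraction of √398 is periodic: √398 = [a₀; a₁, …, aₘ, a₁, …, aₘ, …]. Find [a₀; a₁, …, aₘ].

[19; 1, 18, 1, 38]

a₀ = ⌊√398⌋ = 19.
With m₀=0, d₀=1 and mₖ₊₁ = dₖaₖ − mₖ, dₖ₊₁ = (n − mₖ₊₁²)/dₖ, aₖ₊₁ = ⌊(a₀+mₖ₊₁)/dₖ₊₁⌋:
  k=1: m=19, d=37, a=1
  k=2: m=18, d=2, a=18
  k=3: m=18, d=37, a=1
  k=4: m=19, d=1, a=38
d=1 and a=2a₀=38 at k=4, so the next step gives (m, d) = (19, 37) again — its k=1 value — and the period has length 4.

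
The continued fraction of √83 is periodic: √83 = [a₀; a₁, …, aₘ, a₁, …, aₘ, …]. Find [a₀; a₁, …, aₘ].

[9; 9, 18]

a₀ = ⌊√83⌋ = 9.
With m₀=0, d₀=1 and mₖ₊₁ = dₖaₖ − mₖ, dₖ₊₁ = (n − mₖ₊₁²)/dₖ, aₖ₊₁ = ⌊(a₀+mₖ₊₁)/dₖ₊₁⌋:
  k=1: m=9, d=2, a=9
  k=2: m=9, d=1, a=18
d=1 and a=2a₀=18 at k=2, so the next step gives (m, d) = (9, 2) again — its k=1 value — and the period has length 2.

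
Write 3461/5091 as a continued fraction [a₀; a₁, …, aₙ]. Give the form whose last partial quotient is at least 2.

[0; 1, 2, 8, 9, 7, 3]

3461 = 0×5091 + 3461
5091 = 1×3461 + 1630
3461 = 2×1630 + 201
1630 = 8×201 + 22
201 = 9×22 + 3
22 = 7×3 + 1
3 = 3×1 + 0  (stop)
So 3461/5091 = [0; 1, 2, 8, 9, 7, 3].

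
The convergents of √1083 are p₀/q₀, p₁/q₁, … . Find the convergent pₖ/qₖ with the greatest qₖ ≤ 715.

23497/714

√1083 = [32; 1, 9, 1, 64, …] (period length 4).
Convergents:
  p_0/q_0 = 32/1
  p_1/q_1 = 33/1
  p_2/q_2 = 329/10
  p_3/q_3 = 362/11
  p_4/q_4 = 23497/714
  p_5/q_5 = 23859/725
q_4 = 714 ≤ 715 < 725 = q_5, so the answer is 23497/714.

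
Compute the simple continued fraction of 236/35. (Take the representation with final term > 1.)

236 = 6*35 + 26
35 = 1*26 + 9
26 = 2*9 + 8
9 = 1*8 + 1
8 = 8*1 + 0  (stop)
So 236/35 = [6; 1, 2, 1, 8].

[6; 1, 2, 1, 8]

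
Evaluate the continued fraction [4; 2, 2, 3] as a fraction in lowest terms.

Fold from the inside: start with 3/1.
  2 + 1/3 = 7/3
  2 + 3/7 = 17/7
  4 + 7/17 = 75/17

75/17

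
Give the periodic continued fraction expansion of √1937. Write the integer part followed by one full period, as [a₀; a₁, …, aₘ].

[44; 88]

a₀ = ⌊√1937⌋ = 44.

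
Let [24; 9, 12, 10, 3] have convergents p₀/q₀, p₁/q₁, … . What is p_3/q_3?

Using pₖ = aₖpₖ₋₁ + pₖ₋₂, qₖ = aₖqₖ₋₁ + qₖ₋₂ (with p₋₁=1, p₋₂=0, q₋₁=0, q₋₂=1):
  k=0: a=24, p=24, q=1
  k=1: a=9, p=217, q=9
  k=2: a=12, p=2628, q=109
  k=3: a=10, p=26497, q=1099

26497/1099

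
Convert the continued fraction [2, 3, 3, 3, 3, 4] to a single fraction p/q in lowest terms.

Using pₖ = aₖpₖ₋₁ + pₖ₋₂ and qₖ = aₖqₖ₋₁ + qₖ₋₂:
  k=0: a=2, p=2, q=1
  k=1: a=3, p=7, q=3
  k=2: a=3, p=23, q=10
  k=3: a=3, p=76, q=33
  k=4: a=3, p=251, q=109
  k=5: a=4, p=1080, q=469

1080/469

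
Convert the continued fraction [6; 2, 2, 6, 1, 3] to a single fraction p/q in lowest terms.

Fold from the inside: start with 3/1.
  1 + 1/3 = 4/3
  6 + 3/4 = 27/4
  2 + 4/27 = 58/27
  2 + 27/58 = 143/58
  6 + 58/143 = 916/143

916/143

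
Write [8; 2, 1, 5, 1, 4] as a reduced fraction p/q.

810/97

Fold from the inside: start with 4/1.
  1 + 1/4 = 5/4
  5 + 4/5 = 29/5
  1 + 5/29 = 34/29
  2 + 29/34 = 97/34
  8 + 34/97 = 810/97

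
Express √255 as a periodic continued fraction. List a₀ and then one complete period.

[15; 1, 30]

a₀ = ⌊√255⌋ = 15.
With m₀=0, d₀=1 and mₖ₊₁ = dₖaₖ − mₖ, dₖ₊₁ = (n − mₖ₊₁²)/dₖ, aₖ₊₁ = ⌊(a₀+mₖ₊₁)/dₖ₊₁⌋:
  k=1: m=15, d=30, a=1
  k=2: m=15, d=1, a=30
d=1 and a=2a₀=30 at k=2, so the next step gives (m, d) = (15, 30) again — its k=1 value — and the period has length 2.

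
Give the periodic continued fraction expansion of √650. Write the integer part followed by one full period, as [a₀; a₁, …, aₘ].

a₀ = ⌊√650⌋ = 25.
With m₀=0, d₀=1 and mₖ₊₁ = dₖaₖ − mₖ, dₖ₊₁ = (n − mₖ₊₁²)/dₖ, aₖ₊₁ = ⌊(a₀+mₖ₊₁)/dₖ₊₁⌋:
  k=1: m=25, d=25, a=2
  k=2: m=25, d=1, a=50
d=1 and a=2a₀=50 at k=2, so the next step gives (m, d) = (25, 25) again — its k=1 value — and the period has length 2.

[25; 2, 50]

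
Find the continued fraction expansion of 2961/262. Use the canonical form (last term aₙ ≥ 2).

2961 = 11×262 + 79
262 = 3×79 + 25
79 = 3×25 + 4
25 = 6×4 + 1
4 = 4×1 + 0  (stop)
So 2961/262 = [11; 3, 3, 6, 4].

[11; 3, 3, 6, 4]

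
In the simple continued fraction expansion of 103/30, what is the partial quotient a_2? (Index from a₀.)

103 = 3·30 + 13   →  a_0 = 3
30 = 2·13 + 4   →  a_1 = 2
13 = 3·4 + 1   →  a_2 = 3

3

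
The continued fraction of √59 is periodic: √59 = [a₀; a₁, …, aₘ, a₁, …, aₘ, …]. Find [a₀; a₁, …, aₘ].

[7; 1, 2, 7, 2, 1, 14]

a₀ = ⌊√59⌋ = 7.
With m₀=0, d₀=1 and mₖ₊₁ = dₖaₖ − mₖ, dₖ₊₁ = (n − mₖ₊₁²)/dₖ, aₖ₊₁ = ⌊(a₀+mₖ₊₁)/dₖ₊₁⌋:
  k=1: m=7, d=10, a=1
  k=2: m=3, d=5, a=2
  k=3: m=7, d=2, a=7
  k=4: m=7, d=5, a=2
  k=5: m=3, d=10, a=1
  k=6: m=7, d=1, a=14
d=1 and a=2a₀=14 at k=6, so the next step gives (m, d) = (7, 10) again — its k=1 value — and the period has length 6.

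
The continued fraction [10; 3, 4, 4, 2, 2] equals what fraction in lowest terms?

3103/301

Fold from the inside: start with 2/1.
  2 + 1/2 = 5/2
  4 + 2/5 = 22/5
  4 + 5/22 = 93/22
  3 + 22/93 = 301/93
  10 + 93/301 = 3103/301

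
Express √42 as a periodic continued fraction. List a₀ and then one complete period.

[6; 2, 12]

a₀ = ⌊√42⌋ = 6.
With m₀=0, d₀=1 and mₖ₊₁ = dₖaₖ − mₖ, dₖ₊₁ = (n − mₖ₊₁²)/dₖ, aₖ₊₁ = ⌊(a₀+mₖ₊₁)/dₖ₊₁⌋:
  k=1: m=6, d=6, a=2
  k=2: m=6, d=1, a=12
d=1 and a=2a₀=12 at k=2, so the next step gives (m, d) = (6, 6) again — its k=1 value — and the period has length 2.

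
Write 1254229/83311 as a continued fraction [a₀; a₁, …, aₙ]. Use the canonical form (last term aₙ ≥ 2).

[15; 18, 3, 1, 15, 10, 3, 2]

1254229 = 15·83311 + 4564
83311 = 18·4564 + 1159
4564 = 3·1159 + 1087
1159 = 1·1087 + 72
1087 = 15·72 + 7
72 = 10·7 + 2
7 = 3·2 + 1
2 = 2·1 + 0  (stop)
So 1254229/83311 = [15; 18, 3, 1, 15, 10, 3, 2].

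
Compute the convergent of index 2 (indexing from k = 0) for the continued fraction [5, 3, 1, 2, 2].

Using pₖ = aₖpₖ₋₁ + pₖ₋₂, qₖ = aₖqₖ₋₁ + qₖ₋₂ (with p₋₁=1, p₋₂=0, q₋₁=0, q₋₂=1):
  k=0: a=5, p=5, q=1
  k=1: a=3, p=16, q=3
  k=2: a=1, p=21, q=4

21/4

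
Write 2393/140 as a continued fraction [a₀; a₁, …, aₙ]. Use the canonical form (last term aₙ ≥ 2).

[17; 10, 1, 3, 3]

2393 = 17·140 + 13
140 = 10·13 + 10
13 = 1·10 + 3
10 = 3·3 + 1
3 = 3·1 + 0  (stop)
So 2393/140 = [17; 10, 1, 3, 3].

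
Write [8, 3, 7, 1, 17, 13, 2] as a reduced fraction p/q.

100829/12119

Using pₖ = aₖpₖ₋₁ + pₖ₋₂ and qₖ = aₖqₖ₋₁ + qₖ₋₂:
  k=0: a=8, p=8, q=1
  k=1: a=3, p=25, q=3
  k=2: a=7, p=183, q=22
  k=3: a=1, p=208, q=25
  k=4: a=17, p=3719, q=447
  k=5: a=13, p=48555, q=5836
  k=6: a=2, p=100829, q=12119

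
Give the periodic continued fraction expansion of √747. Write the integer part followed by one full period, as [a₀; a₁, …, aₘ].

a₀ = ⌊√747⌋ = 27.
With m₀=0, d₀=1 and mₖ₊₁ = dₖaₖ − mₖ, dₖ₊₁ = (n − mₖ₊₁²)/dₖ, aₖ₊₁ = ⌊(a₀+mₖ₊₁)/dₖ₊₁⌋:
  k=1: m=27, d=18, a=3
  k=2: m=27, d=1, a=54
d=1 and a=2a₀=54 at k=2, so the next step gives (m, d) = (27, 18) again — its k=1 value — and the period has length 2.

[27; 3, 54]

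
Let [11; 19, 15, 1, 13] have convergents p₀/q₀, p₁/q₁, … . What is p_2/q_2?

Using pₖ = aₖpₖ₋₁ + pₖ₋₂, qₖ = aₖqₖ₋₁ + qₖ₋₂ (with p₋₁=1, p₋₂=0, q₋₁=0, q₋₂=1):
  k=0: a=11, p=11, q=1
  k=1: a=19, p=210, q=19
  k=2: a=15, p=3161, q=286

3161/286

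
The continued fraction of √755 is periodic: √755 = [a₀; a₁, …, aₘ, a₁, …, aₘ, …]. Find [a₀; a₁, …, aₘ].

a₀ = ⌊√755⌋ = 27.
With m₀=0, d₀=1 and mₖ₊₁ = dₖaₖ − mₖ, dₖ₊₁ = (n − mₖ₊₁²)/dₖ, aₖ₊₁ = ⌊(a₀+mₖ₊₁)/dₖ₊₁⌋:
  k=1: m=27, d=26, a=2
  k=2: m=25, d=5, a=10
  k=3: m=25, d=26, a=2
  k=4: m=27, d=1, a=54
d=1 and a=2a₀=54 at k=4, so the next step gives (m, d) = (27, 26) again — its k=1 value — and the period has length 4.

[27; 2, 10, 2, 54]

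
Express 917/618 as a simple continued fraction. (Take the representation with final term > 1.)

917 = 1*618 + 299
618 = 2*299 + 20
299 = 14*20 + 19
20 = 1*19 + 1
19 = 19*1 + 0  (stop)
So 917/618 = [1; 2, 14, 1, 19].

[1; 2, 14, 1, 19]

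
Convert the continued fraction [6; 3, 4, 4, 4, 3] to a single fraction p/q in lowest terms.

4757/754

Using pₖ = aₖpₖ₋₁ + pₖ₋₂ and qₖ = aₖqₖ₋₁ + qₖ₋₂:
  k=0: a=6, p=6, q=1
  k=1: a=3, p=19, q=3
  k=2: a=4, p=82, q=13
  k=3: a=4, p=347, q=55
  k=4: a=4, p=1470, q=233
  k=5: a=3, p=4757, q=754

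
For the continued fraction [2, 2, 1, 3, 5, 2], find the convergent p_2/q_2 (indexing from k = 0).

7/3

Using pₖ = aₖpₖ₋₁ + pₖ₋₂, qₖ = aₖqₖ₋₁ + qₖ₋₂ (with p₋₁=1, p₋₂=0, q₋₁=0, q₋₂=1):
  k=0: a=2, p=2, q=1
  k=1: a=2, p=5, q=2
  k=2: a=1, p=7, q=3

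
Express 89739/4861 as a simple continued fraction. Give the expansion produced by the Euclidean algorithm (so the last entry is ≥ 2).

89739 = 18×4861 + 2241
4861 = 2×2241 + 379
2241 = 5×379 + 346
379 = 1×346 + 33
346 = 10×33 + 16
33 = 2×16 + 1
16 = 16×1 + 0  (stop)
So 89739/4861 = [18; 2, 5, 1, 10, 2, 16].

[18; 2, 5, 1, 10, 2, 16]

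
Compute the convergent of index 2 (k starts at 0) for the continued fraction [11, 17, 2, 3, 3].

387/35

Using pₖ = aₖpₖ₋₁ + pₖ₋₂, qₖ = aₖqₖ₋₁ + qₖ₋₂ (with p₋₁=1, p₋₂=0, q₋₁=0, q₋₂=1):
  k=0: a=11, p=11, q=1
  k=1: a=17, p=188, q=17
  k=2: a=2, p=387, q=35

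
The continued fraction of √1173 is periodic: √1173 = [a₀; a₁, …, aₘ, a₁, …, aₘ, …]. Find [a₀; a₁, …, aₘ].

a₀ = ⌊√1173⌋ = 34.

[34; 4, 68]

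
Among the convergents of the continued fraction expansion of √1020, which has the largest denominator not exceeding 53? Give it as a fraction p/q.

511/16

√1020 = [31; 1, 14, 1, 62, …] (period length 4).
Convergents:
  p_0/q_0 = 31/1
  p_1/q_1 = 32/1
  p_2/q_2 = 479/15
  p_3/q_3 = 511/16
  p_4/q_4 = 32161/1007
q_3 = 16 ≤ 53 < 1007 = q_4, so the answer is 511/16.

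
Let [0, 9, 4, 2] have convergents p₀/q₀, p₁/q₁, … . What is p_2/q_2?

Using pₖ = aₖpₖ₋₁ + pₖ₋₂, qₖ = aₖqₖ₋₁ + qₖ₋₂ (with p₋₁=1, p₋₂=0, q₋₁=0, q₋₂=1):
  k=0: a=0, p=0, q=1
  k=1: a=9, p=1, q=9
  k=2: a=4, p=4, q=37

4/37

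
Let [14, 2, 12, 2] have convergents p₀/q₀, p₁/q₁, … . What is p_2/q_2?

Using pₖ = aₖpₖ₋₁ + pₖ₋₂, qₖ = aₖqₖ₋₁ + qₖ₋₂ (with p₋₁=1, p₋₂=0, q₋₁=0, q₋₂=1):
  k=0: a=14, p=14, q=1
  k=1: a=2, p=29, q=2
  k=2: a=12, p=362, q=25

362/25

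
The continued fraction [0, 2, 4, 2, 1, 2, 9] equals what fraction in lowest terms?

Using pₖ = aₖpₖ₋₁ + pₖ₋₂ and qₖ = aₖqₖ₋₁ + qₖ₋₂:
  k=0: a=0, p=0, q=1
  k=1: a=2, p=1, q=2
  k=2: a=4, p=4, q=9
  k=3: a=2, p=9, q=20
  k=4: a=1, p=13, q=29
  k=5: a=2, p=35, q=78
  k=6: a=9, p=328, q=731

328/731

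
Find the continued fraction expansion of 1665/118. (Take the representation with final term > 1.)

1665 = 14×118 + 13
118 = 9×13 + 1
13 = 13×1 + 0  (stop)
So 1665/118 = [14; 9, 13].

[14; 9, 13]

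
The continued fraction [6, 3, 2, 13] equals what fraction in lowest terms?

591/94

Using pₖ = aₖpₖ₋₁ + pₖ₋₂ and qₖ = aₖqₖ₋₁ + qₖ₋₂:
  k=0: a=6, p=6, q=1
  k=1: a=3, p=19, q=3
  k=2: a=2, p=44, q=7
  k=3: a=13, p=591, q=94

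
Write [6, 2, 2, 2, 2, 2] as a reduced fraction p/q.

449/70

Using pₖ = aₖpₖ₋₁ + pₖ₋₂ and qₖ = aₖqₖ₋₁ + qₖ₋₂:
  k=0: a=6, p=6, q=1
  k=1: a=2, p=13, q=2
  k=2: a=2, p=32, q=5
  k=3: a=2, p=77, q=12
  k=4: a=2, p=186, q=29
  k=5: a=2, p=449, q=70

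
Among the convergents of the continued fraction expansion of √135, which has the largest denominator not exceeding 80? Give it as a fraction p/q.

244/21

√135 = [11; 1, 1, 1, 1, 1, 1, 1, 22, …] (period length 8).
Convergents:
  p_0/q_0 = 11/1
  p_1/q_1 = 12/1
  p_2/q_2 = 23/2
  p_3/q_3 = 35/3
  p_4/q_4 = 58/5
  p_5/q_5 = 93/8
  p_6/q_6 = 151/13
  p_7/q_7 = 244/21
  p_8/q_8 = 5519/475
q_7 = 21 ≤ 80 < 475 = q_8, so the answer is 244/21.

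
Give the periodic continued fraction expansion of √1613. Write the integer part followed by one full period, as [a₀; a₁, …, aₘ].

a₀ = ⌊√1613⌋ = 40.
With m₀=0, d₀=1 and mₖ₊₁ = dₖaₖ − mₖ, dₖ₊₁ = (n − mₖ₊₁²)/dₖ, aₖ₊₁ = ⌊(a₀+mₖ₊₁)/dₖ₊₁⌋:
  k=1: m=40, d=13, a=6
  k=2: m=38, d=13, a=6
  k=3: m=40, d=1, a=80
d=1 and a=2a₀=80 at k=3, so the next step gives (m, d) = (40, 13) again — its k=1 value — and the period has length 3.

[40; 6, 6, 80]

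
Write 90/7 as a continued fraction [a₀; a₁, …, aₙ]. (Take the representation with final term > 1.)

[12; 1, 6]

90 = 12·7 + 6
7 = 1·6 + 1
6 = 6·1 + 0  (stop)
So 90/7 = [12; 1, 6].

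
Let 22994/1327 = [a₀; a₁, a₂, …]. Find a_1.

22994 = 17·1327 + 435   →  a_0 = 17
1327 = 3·435 + 22   →  a_1 = 3

3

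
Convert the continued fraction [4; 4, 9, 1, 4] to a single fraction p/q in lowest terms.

Using pₖ = aₖpₖ₋₁ + pₖ₋₂ and qₖ = aₖqₖ₋₁ + qₖ₋₂:
  k=0: a=4, p=4, q=1
  k=1: a=4, p=17, q=4
  k=2: a=9, p=157, q=37
  k=3: a=1, p=174, q=41
  k=4: a=4, p=853, q=201

853/201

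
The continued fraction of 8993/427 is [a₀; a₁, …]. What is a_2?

2

8993 = 21·427 + 26   →  a_0 = 21
427 = 16·26 + 11   →  a_1 = 16
26 = 2·11 + 4   →  a_2 = 2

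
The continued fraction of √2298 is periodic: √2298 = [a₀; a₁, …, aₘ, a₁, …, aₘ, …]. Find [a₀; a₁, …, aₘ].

[47; 1, 14, 1, 94]

a₀ = ⌊√2298⌋ = 47.
With m₀=0, d₀=1 and mₖ₊₁ = dₖaₖ − mₖ, dₖ₊₁ = (n − mₖ₊₁²)/dₖ, aₖ₊₁ = ⌊(a₀+mₖ₊₁)/dₖ₊₁⌋:
  k=1: m=47, d=89, a=1
  k=2: m=42, d=6, a=14
  k=3: m=42, d=89, a=1
  k=4: m=47, d=1, a=94
d=1 and a=2a₀=94 at k=4, so the next step gives (m, d) = (47, 89) again — its k=1 value — and the period has length 4.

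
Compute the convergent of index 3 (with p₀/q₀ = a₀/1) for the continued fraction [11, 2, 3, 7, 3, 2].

583/51

Using pₖ = aₖpₖ₋₁ + pₖ₋₂, qₖ = aₖqₖ₋₁ + qₖ₋₂ (with p₋₁=1, p₋₂=0, q₋₁=0, q₋₂=1):
  k=0: a=11, p=11, q=1
  k=1: a=2, p=23, q=2
  k=2: a=3, p=80, q=7
  k=3: a=7, p=583, q=51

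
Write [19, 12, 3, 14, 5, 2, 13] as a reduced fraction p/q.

1515786/79439

Fold from the inside: start with 13/1.
  2 + 1/13 = 27/13
  5 + 13/27 = 148/27
  14 + 27/148 = 2099/148
  3 + 148/2099 = 6445/2099
  12 + 2099/6445 = 79439/6445
  19 + 6445/79439 = 1515786/79439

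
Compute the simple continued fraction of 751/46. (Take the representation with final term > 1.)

[16; 3, 15]

751 = 16*46 + 15
46 = 3*15 + 1
15 = 15*1 + 0  (stop)
So 751/46 = [16; 3, 15].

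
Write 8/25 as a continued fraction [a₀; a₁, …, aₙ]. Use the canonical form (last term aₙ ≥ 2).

8 = 0·25 + 8
25 = 3·8 + 1
8 = 8·1 + 0  (stop)
So 8/25 = [0; 3, 8].

[0; 3, 8]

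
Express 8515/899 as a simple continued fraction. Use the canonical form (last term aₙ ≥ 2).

[9; 2, 8, 3, 5, 3]

8515 = 9·899 + 424
899 = 2·424 + 51
424 = 8·51 + 16
51 = 3·16 + 3
16 = 5·3 + 1
3 = 3·1 + 0  (stop)
So 8515/899 = [9; 2, 8, 3, 5, 3].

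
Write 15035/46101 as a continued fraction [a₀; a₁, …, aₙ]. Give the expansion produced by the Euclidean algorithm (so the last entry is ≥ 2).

[0; 3, 15, 10, 2, 15, 3]

15035 = 0×46101 + 15035
46101 = 3×15035 + 996
15035 = 15×996 + 95
996 = 10×95 + 46
95 = 2×46 + 3
46 = 15×3 + 1
3 = 3×1 + 0  (stop)
So 15035/46101 = [0; 3, 15, 10, 2, 15, 3].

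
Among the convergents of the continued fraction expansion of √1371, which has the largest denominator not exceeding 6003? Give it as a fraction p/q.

101417/2739

√1371 = [37; 37, 74, …] (period length 2).
Convergents:
  p_0/q_0 = 37/1
  p_1/q_1 = 1370/37
  p_2/q_2 = 101417/2739
  p_3/q_3 = 3753799/101380
q_2 = 2739 ≤ 6003 < 101380 = q_3, so the answer is 101417/2739.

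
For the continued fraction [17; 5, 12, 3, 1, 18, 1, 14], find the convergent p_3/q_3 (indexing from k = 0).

3233/188

Using pₖ = aₖpₖ₋₁ + pₖ₋₂, qₖ = aₖqₖ₋₁ + qₖ₋₂ (with p₋₁=1, p₋₂=0, q₋₁=0, q₋₂=1):
  k=0: a=17, p=17, q=1
  k=1: a=5, p=86, q=5
  k=2: a=12, p=1049, q=61
  k=3: a=3, p=3233, q=188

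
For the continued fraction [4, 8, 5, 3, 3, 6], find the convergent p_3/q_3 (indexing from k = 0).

540/131

Using pₖ = aₖpₖ₋₁ + pₖ₋₂, qₖ = aₖqₖ₋₁ + qₖ₋₂ (with p₋₁=1, p₋₂=0, q₋₁=0, q₋₂=1):
  k=0: a=4, p=4, q=1
  k=1: a=8, p=33, q=8
  k=2: a=5, p=169, q=41
  k=3: a=3, p=540, q=131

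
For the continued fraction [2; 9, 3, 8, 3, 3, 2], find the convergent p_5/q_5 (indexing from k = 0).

5087/2414

Using pₖ = aₖpₖ₋₁ + pₖ₋₂, qₖ = aₖqₖ₋₁ + qₖ₋₂ (with p₋₁=1, p₋₂=0, q₋₁=0, q₋₂=1):
  k=0: a=2, p=2, q=1
  k=1: a=9, p=19, q=9
  k=2: a=3, p=59, q=28
  k=3: a=8, p=491, q=233
  k=4: a=3, p=1532, q=727
  k=5: a=3, p=5087, q=2414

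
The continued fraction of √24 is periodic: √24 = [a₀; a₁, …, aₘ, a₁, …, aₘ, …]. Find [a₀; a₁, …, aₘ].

a₀ = ⌊√24⌋ = 4.

[4; 1, 8]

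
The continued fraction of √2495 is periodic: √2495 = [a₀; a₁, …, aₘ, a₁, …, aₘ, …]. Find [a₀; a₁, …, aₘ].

[49; 1, 18, 1, 98]

a₀ = ⌊√2495⌋ = 49.
With m₀=0, d₀=1 and mₖ₊₁ = dₖaₖ − mₖ, dₖ₊₁ = (n − mₖ₊₁²)/dₖ, aₖ₊₁ = ⌊(a₀+mₖ₊₁)/dₖ₊₁⌋:
  k=1: m=49, d=94, a=1
  k=2: m=45, d=5, a=18
  k=3: m=45, d=94, a=1
  k=4: m=49, d=1, a=98
d=1 and a=2a₀=98 at k=4, so the next step gives (m, d) = (49, 94) again — its k=1 value — and the period has length 4.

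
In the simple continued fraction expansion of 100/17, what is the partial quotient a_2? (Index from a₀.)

100 = 5·17 + 15   →  a_0 = 5
17 = 1·15 + 2   →  a_1 = 1
15 = 7·2 + 1   →  a_2 = 7

7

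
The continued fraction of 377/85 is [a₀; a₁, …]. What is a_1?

2

377 = 4·85 + 37   →  a_0 = 4
85 = 2·37 + 11   →  a_1 = 2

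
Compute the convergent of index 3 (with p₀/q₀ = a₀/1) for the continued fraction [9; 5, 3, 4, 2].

Using pₖ = aₖpₖ₋₁ + pₖ₋₂, qₖ = aₖqₖ₋₁ + qₖ₋₂ (with p₋₁=1, p₋₂=0, q₋₁=0, q₋₂=1):
  k=0: a=9, p=9, q=1
  k=1: a=5, p=46, q=5
  k=2: a=3, p=147, q=16
  k=3: a=4, p=634, q=69

634/69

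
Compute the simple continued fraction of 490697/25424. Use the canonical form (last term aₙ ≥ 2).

[19; 3, 3, 18, 8, 8, 2]

490697 = 19·25424 + 7641
25424 = 3·7641 + 2501
7641 = 3·2501 + 138
2501 = 18·138 + 17
138 = 8·17 + 2
17 = 8·2 + 1
2 = 2·1 + 0  (stop)
So 490697/25424 = [19; 3, 3, 18, 8, 8, 2].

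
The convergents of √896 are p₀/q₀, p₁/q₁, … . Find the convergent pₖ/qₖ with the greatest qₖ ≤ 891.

26461/884

√896 = [29; 1, 13, 1, 58, …] (period length 4).
Convergents:
  p_0/q_0 = 29/1
  p_1/q_1 = 30/1
  p_2/q_2 = 419/14
  p_3/q_3 = 449/15
  p_4/q_4 = 26461/884
  p_5/q_5 = 26910/899
q_4 = 884 ≤ 891 < 899 = q_5, so the answer is 26461/884.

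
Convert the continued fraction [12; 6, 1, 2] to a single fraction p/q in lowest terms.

Fold from the inside: start with 2/1.
  1 + 1/2 = 3/2
  6 + 2/3 = 20/3
  12 + 3/20 = 243/20

243/20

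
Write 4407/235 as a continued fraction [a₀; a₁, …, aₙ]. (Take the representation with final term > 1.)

4407 = 18·235 + 177
235 = 1·177 + 58
177 = 3·58 + 3
58 = 19·3 + 1
3 = 3·1 + 0  (stop)
So 4407/235 = [18; 1, 3, 19, 3].

[18; 1, 3, 19, 3]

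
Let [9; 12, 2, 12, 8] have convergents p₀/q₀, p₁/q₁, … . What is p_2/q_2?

Using pₖ = aₖpₖ₋₁ + pₖ₋₂, qₖ = aₖqₖ₋₁ + qₖ₋₂ (with p₋₁=1, p₋₂=0, q₋₁=0, q₋₂=1):
  k=0: a=9, p=9, q=1
  k=1: a=12, p=109, q=12
  k=2: a=2, p=227, q=25

227/25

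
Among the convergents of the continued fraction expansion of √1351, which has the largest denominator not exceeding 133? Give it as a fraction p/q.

4668/127

√1351 = [36; 1, 3, 10, 3, 1, 72, …] (period length 6).
Convergents:
  p_0/q_0 = 36/1
  p_1/q_1 = 37/1
  p_2/q_2 = 147/4
  p_3/q_3 = 1507/41
  p_4/q_4 = 4668/127
  p_5/q_5 = 6175/168
q_4 = 127 ≤ 133 < 168 = q_5, so the answer is 4668/127.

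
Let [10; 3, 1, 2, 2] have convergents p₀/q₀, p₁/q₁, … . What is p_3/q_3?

Using pₖ = aₖpₖ₋₁ + pₖ₋₂, qₖ = aₖqₖ₋₁ + qₖ₋₂ (with p₋₁=1, p₋₂=0, q₋₁=0, q₋₂=1):
  k=0: a=10, p=10, q=1
  k=1: a=3, p=31, q=3
  k=2: a=1, p=41, q=4
  k=3: a=2, p=113, q=11

113/11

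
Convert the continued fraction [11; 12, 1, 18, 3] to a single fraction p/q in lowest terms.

Using pₖ = aₖpₖ₋₁ + pₖ₋₂ and qₖ = aₖqₖ₋₁ + qₖ₋₂:
  k=0: a=11, p=11, q=1
  k=1: a=12, p=133, q=12
  k=2: a=1, p=144, q=13
  k=3: a=18, p=2725, q=246
  k=4: a=3, p=8319, q=751

8319/751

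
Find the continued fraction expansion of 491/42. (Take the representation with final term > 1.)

[11; 1, 2, 4, 3]

491 = 11·42 + 29
42 = 1·29 + 13
29 = 2·13 + 3
13 = 4·3 + 1
3 = 3·1 + 0  (stop)
So 491/42 = [11; 1, 2, 4, 3].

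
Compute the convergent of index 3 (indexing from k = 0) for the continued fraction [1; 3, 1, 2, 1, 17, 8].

Using pₖ = aₖpₖ₋₁ + pₖ₋₂, qₖ = aₖqₖ₋₁ + qₖ₋₂ (with p₋₁=1, p₋₂=0, q₋₁=0, q₋₂=1):
  k=0: a=1, p=1, q=1
  k=1: a=3, p=4, q=3
  k=2: a=1, p=5, q=4
  k=3: a=2, p=14, q=11

14/11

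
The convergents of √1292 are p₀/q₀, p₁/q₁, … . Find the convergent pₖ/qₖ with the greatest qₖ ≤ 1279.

√1292 = [35; 1, 16, 1, 70, …] (period length 4).
Convergents:
  p_0/q_0 = 35/1
  p_1/q_1 = 36/1
  p_2/q_2 = 611/17
  p_3/q_3 = 647/18
  p_4/q_4 = 45901/1277
  p_5/q_5 = 46548/1295
q_4 = 1277 ≤ 1279 < 1295 = q_5, so the answer is 45901/1277.

45901/1277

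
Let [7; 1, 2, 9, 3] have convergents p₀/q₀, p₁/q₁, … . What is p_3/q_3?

Using pₖ = aₖpₖ₋₁ + pₖ₋₂, qₖ = aₖqₖ₋₁ + qₖ₋₂ (with p₋₁=1, p₋₂=0, q₋₁=0, q₋₂=1):
  k=0: a=7, p=7, q=1
  k=1: a=1, p=8, q=1
  k=2: a=2, p=23, q=3
  k=3: a=9, p=215, q=28

215/28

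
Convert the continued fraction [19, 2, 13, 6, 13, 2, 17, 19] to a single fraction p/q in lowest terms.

29089867/1493189

Using pₖ = aₖpₖ₋₁ + pₖ₋₂ and qₖ = aₖqₖ₋₁ + qₖ₋₂:
  k=0: a=19, p=19, q=1
  k=1: a=2, p=39, q=2
  k=2: a=13, p=526, q=27
  k=3: a=6, p=3195, q=164
  k=4: a=13, p=42061, q=2159
  k=5: a=2, p=87317, q=4482
  k=6: a=17, p=1526450, q=78353
  k=7: a=19, p=29089867, q=1493189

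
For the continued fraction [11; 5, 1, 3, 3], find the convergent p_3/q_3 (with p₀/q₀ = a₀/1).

257/23

Using pₖ = aₖpₖ₋₁ + pₖ₋₂, qₖ = aₖqₖ₋₁ + qₖ₋₂ (with p₋₁=1, p₋₂=0, q₋₁=0, q₋₂=1):
  k=0: a=11, p=11, q=1
  k=1: a=5, p=56, q=5
  k=2: a=1, p=67, q=6
  k=3: a=3, p=257, q=23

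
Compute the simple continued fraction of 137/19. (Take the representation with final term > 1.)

[7; 4, 1, 3]

137 = 7*19 + 4
19 = 4*4 + 3
4 = 1*3 + 1
3 = 3*1 + 0  (stop)
So 137/19 = [7; 4, 1, 3].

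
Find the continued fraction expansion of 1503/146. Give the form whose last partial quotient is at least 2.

[10; 3, 2, 1, 1, 8]

1503 = 10*146 + 43
146 = 3*43 + 17
43 = 2*17 + 9
17 = 1*9 + 8
9 = 1*8 + 1
8 = 8*1 + 0  (stop)
So 1503/146 = [10; 3, 2, 1, 1, 8].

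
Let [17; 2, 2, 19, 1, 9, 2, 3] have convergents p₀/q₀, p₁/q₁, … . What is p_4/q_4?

1775/102

Using pₖ = aₖpₖ₋₁ + pₖ₋₂, qₖ = aₖqₖ₋₁ + qₖ₋₂ (with p₋₁=1, p₋₂=0, q₋₁=0, q₋₂=1):
  k=0: a=17, p=17, q=1
  k=1: a=2, p=35, q=2
  k=2: a=2, p=87, q=5
  k=3: a=19, p=1688, q=97
  k=4: a=1, p=1775, q=102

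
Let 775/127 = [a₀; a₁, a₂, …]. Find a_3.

3

775 = 6·127 + 13   →  a_0 = 6
127 = 9·13 + 10   →  a_1 = 9
13 = 1·10 + 3   →  a_2 = 1
10 = 3·3 + 1   →  a_3 = 3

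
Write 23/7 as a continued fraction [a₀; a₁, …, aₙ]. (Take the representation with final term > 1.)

23 = 3*7 + 2
7 = 3*2 + 1
2 = 2*1 + 0  (stop)
So 23/7 = [3; 3, 2].

[3; 3, 2]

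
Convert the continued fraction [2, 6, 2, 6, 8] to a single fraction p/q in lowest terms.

1476/685

Fold from the inside: start with 8/1.
  6 + 1/8 = 49/8
  2 + 8/49 = 106/49
  6 + 49/106 = 685/106
  2 + 106/685 = 1476/685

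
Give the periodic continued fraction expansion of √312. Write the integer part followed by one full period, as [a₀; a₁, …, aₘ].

[17; 1, 1, 1, 34]

a₀ = ⌊√312⌋ = 17.
With m₀=0, d₀=1 and mₖ₊₁ = dₖaₖ − mₖ, dₖ₊₁ = (n − mₖ₊₁²)/dₖ, aₖ₊₁ = ⌊(a₀+mₖ₊₁)/dₖ₊₁⌋:
  k=1: m=17, d=23, a=1
  k=2: m=6, d=12, a=1
  k=3: m=6, d=23, a=1
  k=4: m=17, d=1, a=34
d=1 and a=2a₀=34 at k=4, so the next step gives (m, d) = (17, 23) again — its k=1 value — and the period has length 4.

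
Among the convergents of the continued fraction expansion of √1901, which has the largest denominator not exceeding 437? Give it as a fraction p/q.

√1901 = [43; 1, 1, 1, 1, 86, …] (period length 5).
Convergents:
  p_0/q_0 = 43/1
  p_1/q_1 = 44/1
  p_2/q_2 = 87/2
  p_3/q_3 = 131/3
  p_4/q_4 = 218/5
  p_5/q_5 = 18879/433
  p_6/q_6 = 19097/438
q_5 = 433 ≤ 437 < 438 = q_6, so the answer is 18879/433.

18879/433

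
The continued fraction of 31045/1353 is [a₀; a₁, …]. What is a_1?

1

31045 = 22·1353 + 1279   →  a_0 = 22
1353 = 1·1279 + 74   →  a_1 = 1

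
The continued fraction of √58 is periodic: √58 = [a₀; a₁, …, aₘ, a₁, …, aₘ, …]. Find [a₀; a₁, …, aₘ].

a₀ = ⌊√58⌋ = 7.

[7; 1, 1, 1, 1, 1, 1, 14]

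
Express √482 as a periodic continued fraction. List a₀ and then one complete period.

[21; 1, 20, 1, 42]

a₀ = ⌊√482⌋ = 21.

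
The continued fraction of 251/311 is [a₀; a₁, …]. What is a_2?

4

251 = 0·311 + 251   →  a_0 = 0
311 = 1·251 + 60   →  a_1 = 1
251 = 4·60 + 11   →  a_2 = 4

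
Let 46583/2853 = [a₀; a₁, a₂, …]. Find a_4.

11

46583 = 16·2853 + 935   →  a_0 = 16
2853 = 3·935 + 48   →  a_1 = 3
935 = 19·48 + 23   →  a_2 = 19
48 = 2·23 + 2   →  a_3 = 2
23 = 11·2 + 1   →  a_4 = 11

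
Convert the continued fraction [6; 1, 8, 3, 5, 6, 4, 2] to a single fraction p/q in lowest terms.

Fold from the inside: start with 2/1.
  4 + 1/2 = 9/2
  6 + 2/9 = 56/9
  5 + 9/56 = 289/56
  3 + 56/289 = 923/289
  8 + 289/923 = 7673/923
  1 + 923/7673 = 8596/7673
  6 + 7673/8596 = 59249/8596

59249/8596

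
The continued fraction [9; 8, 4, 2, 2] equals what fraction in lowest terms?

Fold from the inside: start with 2/1.
  2 + 1/2 = 5/2
  4 + 2/5 = 22/5
  8 + 5/22 = 181/22
  9 + 22/181 = 1651/181

1651/181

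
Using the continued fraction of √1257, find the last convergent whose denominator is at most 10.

√1257 = [35; 2, 4, 1, 22, 1, 4, 2, 70, …] (period length 8).
Convergents:
  p_0/q_0 = 35/1
  p_1/q_1 = 71/2
  p_2/q_2 = 319/9
  p_3/q_3 = 390/11
q_2 = 9 ≤ 10 < 11 = q_3, so the answer is 319/9.

319/9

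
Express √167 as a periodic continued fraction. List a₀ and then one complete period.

[12; 1, 11, 1, 24]

a₀ = ⌊√167⌋ = 12.
With m₀=0, d₀=1 and mₖ₊₁ = dₖaₖ − mₖ, dₖ₊₁ = (n − mₖ₊₁²)/dₖ, aₖ₊₁ = ⌊(a₀+mₖ₊₁)/dₖ₊₁⌋:
  k=1: m=12, d=23, a=1
  k=2: m=11, d=2, a=11
  k=3: m=11, d=23, a=1
  k=4: m=12, d=1, a=24
d=1 and a=2a₀=24 at k=4, so the next step gives (m, d) = (12, 23) again — its k=1 value — and the period has length 4.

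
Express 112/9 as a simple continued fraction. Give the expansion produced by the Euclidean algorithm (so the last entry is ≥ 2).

112 = 12*9 + 4
9 = 2*4 + 1
4 = 4*1 + 0  (stop)
So 112/9 = [12; 2, 4].

[12; 2, 4]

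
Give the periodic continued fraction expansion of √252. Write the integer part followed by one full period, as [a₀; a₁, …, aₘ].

a₀ = ⌊√252⌋ = 15.
With m₀=0, d₀=1 and mₖ₊₁ = dₖaₖ − mₖ, dₖ₊₁ = (n − mₖ₊₁²)/dₖ, aₖ₊₁ = ⌊(a₀+mₖ₊₁)/dₖ₊₁⌋:
  k=1: m=15, d=27, a=1
  k=2: m=12, d=4, a=6
  k=3: m=12, d=27, a=1
  k=4: m=15, d=1, a=30
d=1 and a=2a₀=30 at k=4, so the next step gives (m, d) = (15, 27) again — its k=1 value — and the period has length 4.

[15; 1, 6, 1, 30]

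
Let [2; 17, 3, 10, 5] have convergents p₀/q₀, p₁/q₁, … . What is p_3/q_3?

1105/537

Using pₖ = aₖpₖ₋₁ + pₖ₋₂, qₖ = aₖqₖ₋₁ + qₖ₋₂ (with p₋₁=1, p₋₂=0, q₋₁=0, q₋₂=1):
  k=0: a=2, p=2, q=1
  k=1: a=17, p=35, q=17
  k=2: a=3, p=107, q=52
  k=3: a=10, p=1105, q=537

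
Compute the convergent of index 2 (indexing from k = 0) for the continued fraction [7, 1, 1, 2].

15/2

Using pₖ = aₖpₖ₋₁ + pₖ₋₂, qₖ = aₖqₖ₋₁ + qₖ₋₂ (with p₋₁=1, p₋₂=0, q₋₁=0, q₋₂=1):
  k=0: a=7, p=7, q=1
  k=1: a=1, p=8, q=1
  k=2: a=1, p=15, q=2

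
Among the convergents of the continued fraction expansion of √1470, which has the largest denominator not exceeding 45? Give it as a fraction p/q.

1687/44

√1470 = [38; 2, 1, 14, 1, 2, 76, …] (period length 6).
Convergents:
  p_0/q_0 = 38/1
  p_1/q_1 = 77/2
  p_2/q_2 = 115/3
  p_3/q_3 = 1687/44
  p_4/q_4 = 1802/47
q_3 = 44 ≤ 45 < 47 = q_4, so the answer is 1687/44.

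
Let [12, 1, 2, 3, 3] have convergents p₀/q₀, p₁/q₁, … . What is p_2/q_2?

Using pₖ = aₖpₖ₋₁ + pₖ₋₂, qₖ = aₖqₖ₋₁ + qₖ₋₂ (with p₋₁=1, p₋₂=0, q₋₁=0, q₋₂=1):
  k=0: a=12, p=12, q=1
  k=1: a=1, p=13, q=1
  k=2: a=2, p=38, q=3

38/3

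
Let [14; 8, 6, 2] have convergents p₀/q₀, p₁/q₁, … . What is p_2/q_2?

692/49

Using pₖ = aₖpₖ₋₁ + pₖ₋₂, qₖ = aₖqₖ₋₁ + qₖ₋₂ (with p₋₁=1, p₋₂=0, q₋₁=0, q₋₂=1):
  k=0: a=14, p=14, q=1
  k=1: a=8, p=113, q=8
  k=2: a=6, p=692, q=49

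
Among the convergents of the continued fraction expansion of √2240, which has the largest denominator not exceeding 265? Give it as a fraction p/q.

10081/213

√2240 = [47; 3, 23, 3, 94, …] (period length 4).
Convergents:
  p_0/q_0 = 47/1
  p_1/q_1 = 142/3
  p_2/q_2 = 3313/70
  p_3/q_3 = 10081/213
  p_4/q_4 = 950927/20092
q_3 = 213 ≤ 265 < 20092 = q_4, so the answer is 10081/213.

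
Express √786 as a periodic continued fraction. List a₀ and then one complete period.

[28; 28, 56]

a₀ = ⌊√786⌋ = 28.
With m₀=0, d₀=1 and mₖ₊₁ = dₖaₖ − mₖ, dₖ₊₁ = (n − mₖ₊₁²)/dₖ, aₖ₊₁ = ⌊(a₀+mₖ₊₁)/dₖ₊₁⌋:
  k=1: m=28, d=2, a=28
  k=2: m=28, d=1, a=56
d=1 and a=2a₀=56 at k=2, so the next step gives (m, d) = (28, 2) again — its k=1 value — and the period has length 2.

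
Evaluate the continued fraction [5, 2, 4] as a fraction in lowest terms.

Fold from the inside: start with 4/1.
  2 + 1/4 = 9/4
  5 + 4/9 = 49/9

49/9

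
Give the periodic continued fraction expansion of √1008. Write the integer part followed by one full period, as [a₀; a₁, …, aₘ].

a₀ = ⌊√1008⌋ = 31.
With m₀=0, d₀=1 and mₖ₊₁ = dₖaₖ − mₖ, dₖ₊₁ = (n − mₖ₊₁²)/dₖ, aₖ₊₁ = ⌊(a₀+mₖ₊₁)/dₖ₊₁⌋:
  k=1: m=31, d=47, a=1
  k=2: m=16, d=16, a=2
  k=3: m=16, d=47, a=1
  k=4: m=31, d=1, a=62
d=1 and a=2a₀=62 at k=4, so the next step gives (m, d) = (31, 47) again — its k=1 value — and the period has length 4.

[31; 1, 2, 1, 62]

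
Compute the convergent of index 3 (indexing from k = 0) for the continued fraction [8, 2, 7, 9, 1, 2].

1160/137

Using pₖ = aₖpₖ₋₁ + pₖ₋₂, qₖ = aₖqₖ₋₁ + qₖ₋₂ (with p₋₁=1, p₋₂=0, q₋₁=0, q₋₂=1):
  k=0: a=8, p=8, q=1
  k=1: a=2, p=17, q=2
  k=2: a=7, p=127, q=15
  k=3: a=9, p=1160, q=137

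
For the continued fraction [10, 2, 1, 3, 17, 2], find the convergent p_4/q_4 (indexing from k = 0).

Using pₖ = aₖpₖ₋₁ + pₖ₋₂, qₖ = aₖqₖ₋₁ + qₖ₋₂ (with p₋₁=1, p₋₂=0, q₋₁=0, q₋₂=1):
  k=0: a=10, p=10, q=1
  k=1: a=2, p=21, q=2
  k=2: a=1, p=31, q=3
  k=3: a=3, p=114, q=11
  k=4: a=17, p=1969, q=190

1969/190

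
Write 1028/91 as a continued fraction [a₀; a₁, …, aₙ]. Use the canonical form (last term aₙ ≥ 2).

[11; 3, 2, 1, 2, 3]

1028 = 11×91 + 27
91 = 3×27 + 10
27 = 2×10 + 7
10 = 1×7 + 3
7 = 2×3 + 1
3 = 3×1 + 0  (stop)
So 1028/91 = [11; 3, 2, 1, 2, 3].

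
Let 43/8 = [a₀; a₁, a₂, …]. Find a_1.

43 = 5·8 + 3   →  a_0 = 5
8 = 2·3 + 2   →  a_1 = 2

2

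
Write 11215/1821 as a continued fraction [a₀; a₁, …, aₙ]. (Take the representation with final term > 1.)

11215 = 6·1821 + 289
1821 = 6·289 + 87
289 = 3·87 + 28
87 = 3·28 + 3
28 = 9·3 + 1
3 = 3·1 + 0  (stop)
So 11215/1821 = [6; 6, 3, 3, 9, 3].

[6; 6, 3, 3, 9, 3]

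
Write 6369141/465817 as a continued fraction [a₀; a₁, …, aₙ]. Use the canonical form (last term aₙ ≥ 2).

6369141 = 13·465817 + 313520
465817 = 1·313520 + 152297
313520 = 2·152297 + 8926
152297 = 17·8926 + 555
8926 = 16·555 + 46
555 = 12·46 + 3
46 = 15·3 + 1
3 = 3·1 + 0  (stop)
So 6369141/465817 = [13; 1, 2, 17, 16, 12, 15, 3].

[13; 1, 2, 17, 16, 12, 15, 3]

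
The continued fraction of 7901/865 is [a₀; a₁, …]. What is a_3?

7901 = 9·865 + 116   →  a_0 = 9
865 = 7·116 + 53   →  a_1 = 7
116 = 2·53 + 10   →  a_2 = 2
53 = 5·10 + 3   →  a_3 = 5

5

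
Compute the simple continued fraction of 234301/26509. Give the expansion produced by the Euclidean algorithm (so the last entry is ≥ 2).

234301 = 8·26509 + 22229
26509 = 1·22229 + 4280
22229 = 5·4280 + 829
4280 = 5·829 + 135
829 = 6·135 + 19
135 = 7·19 + 2
19 = 9·2 + 1
2 = 2·1 + 0  (stop)
So 234301/26509 = [8; 1, 5, 5, 6, 7, 9, 2].

[8; 1, 5, 5, 6, 7, 9, 2]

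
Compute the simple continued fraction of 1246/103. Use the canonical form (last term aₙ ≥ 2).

[12; 10, 3, 3]

1246 = 12×103 + 10
103 = 10×10 + 3
10 = 3×3 + 1
3 = 3×1 + 0  (stop)
So 1246/103 = [12; 10, 3, 3].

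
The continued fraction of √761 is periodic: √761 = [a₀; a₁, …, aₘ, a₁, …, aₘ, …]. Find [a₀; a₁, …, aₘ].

[27; 1, 1, 2, 2, 1, 1, 54]

a₀ = ⌊√761⌋ = 27.
With m₀=0, d₀=1 and mₖ₊₁ = dₖaₖ − mₖ, dₖ₊₁ = (n − mₖ₊₁²)/dₖ, aₖ₊₁ = ⌊(a₀+mₖ₊₁)/dₖ₊₁⌋:
  k=1: m=27, d=32, a=1
  k=2: m=5, d=23, a=1
  k=3: m=18, d=19, a=2
  k=4: m=20, d=19, a=2
  k=5: m=18, d=23, a=1
  k=6: m=5, d=32, a=1
  k=7: m=27, d=1, a=54
d=1 and a=2a₀=54 at k=7, so the next step gives (m, d) = (27, 32) again — its k=1 value — and the period has length 7.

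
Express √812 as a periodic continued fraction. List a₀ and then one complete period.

[28; 2, 56]

a₀ = ⌊√812⌋ = 28.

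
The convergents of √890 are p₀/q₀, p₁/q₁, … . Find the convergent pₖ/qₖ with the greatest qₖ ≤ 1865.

53371/1789

√890 = [29; 1, 4, 1, 58, …] (period length 4).
Convergents:
  p_0/q_0 = 29/1
  p_1/q_1 = 30/1
  p_2/q_2 = 149/5
  p_3/q_3 = 179/6
  p_4/q_4 = 10531/353
  p_5/q_5 = 10710/359
  p_6/q_6 = 53371/1789
  p_7/q_7 = 64081/2148
q_6 = 1789 ≤ 1865 < 2148 = q_7, so the answer is 53371/1789.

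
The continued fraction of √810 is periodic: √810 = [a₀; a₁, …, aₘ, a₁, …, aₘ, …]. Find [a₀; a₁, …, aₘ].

a₀ = ⌊√810⌋ = 28.
With m₀=0, d₀=1 and mₖ₊₁ = dₖaₖ − mₖ, dₖ₊₁ = (n − mₖ₊₁²)/dₖ, aₖ₊₁ = ⌊(a₀+mₖ₊₁)/dₖ₊₁⌋:
  k=1: m=28, d=26, a=2
  k=2: m=24, d=9, a=5
  k=3: m=21, d=41, a=1
  k=4: m=20, d=10, a=4
  k=5: m=20, d=41, a=1
  k=6: m=21, d=9, a=5
  k=7: m=24, d=26, a=2
  k=8: m=28, d=1, a=56
d=1 and a=2a₀=56 at k=8, so the next step gives (m, d) = (28, 26) again — its k=1 value — and the period has length 8.

[28; 2, 5, 1, 4, 1, 5, 2, 56]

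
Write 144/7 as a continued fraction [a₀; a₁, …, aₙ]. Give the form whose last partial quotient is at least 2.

144 = 20*7 + 4
7 = 1*4 + 3
4 = 1*3 + 1
3 = 3*1 + 0  (stop)
So 144/7 = [20; 1, 1, 3].

[20; 1, 1, 3]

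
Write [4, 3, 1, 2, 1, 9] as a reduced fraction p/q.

623/146

Fold from the inside: start with 9/1.
  1 + 1/9 = 10/9
  2 + 9/10 = 29/10
  1 + 10/29 = 39/29
  3 + 29/39 = 146/39
  4 + 39/146 = 623/146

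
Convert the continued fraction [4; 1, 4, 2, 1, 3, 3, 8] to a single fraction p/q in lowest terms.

7716/1603

Fold from the inside: start with 8/1.
  3 + 1/8 = 25/8
  3 + 8/25 = 83/25
  1 + 25/83 = 108/83
  2 + 83/108 = 299/108
  4 + 108/299 = 1304/299
  1 + 299/1304 = 1603/1304
  4 + 1304/1603 = 7716/1603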